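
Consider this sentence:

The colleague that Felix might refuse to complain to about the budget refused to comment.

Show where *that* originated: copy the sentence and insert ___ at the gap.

The filler 'that' is interpreted as the object of the preposition 'to'. The gap is right after 'to'.

The colleague that Felix might refuse to complain to ___ about the budget refused to comment.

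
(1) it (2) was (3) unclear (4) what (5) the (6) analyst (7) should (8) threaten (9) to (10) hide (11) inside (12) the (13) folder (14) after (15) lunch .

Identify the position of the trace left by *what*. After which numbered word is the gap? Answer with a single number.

Pre-movement form: The analyst should threaten to hide what inside the folder after lunch.
'what' functions as the direct object of 'hide'. It moves to the left edge, and the trace sits right after 'hide':
It was unclear what the analyst should threaten to hide ___ inside the folder after lunch.
'hide' is word 10.

10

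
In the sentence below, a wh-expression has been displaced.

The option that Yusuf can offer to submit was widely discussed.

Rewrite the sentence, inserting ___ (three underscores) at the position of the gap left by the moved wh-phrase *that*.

The option that Yusuf can offer to submit ___ was widely discussed.

'that' functions as the direct object of 'submit'. The gap is right after 'submit'.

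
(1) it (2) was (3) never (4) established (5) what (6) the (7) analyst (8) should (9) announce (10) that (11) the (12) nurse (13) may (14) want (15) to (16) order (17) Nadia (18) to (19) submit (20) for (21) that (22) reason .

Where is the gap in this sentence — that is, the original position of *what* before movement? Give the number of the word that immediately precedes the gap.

Before movement: The analyst should announce that the nurse may want to order Nadia to submit what for that reason.
'what' is the direct object of 'submit'. Wh-movement fronts it, leaving a gap right after 'submit':
It was never established what the analyst should announce that the nurse may want to order Nadia to submit ___ for that reason.
'submit' is word 19.

19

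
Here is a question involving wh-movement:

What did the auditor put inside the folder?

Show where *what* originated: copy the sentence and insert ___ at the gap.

What did the auditor put ___ inside the folder?

Before movement: The auditor did put what inside the folder.
The filler 'what' is interpreted as the direct object of 'put'. The gap is right after 'put'.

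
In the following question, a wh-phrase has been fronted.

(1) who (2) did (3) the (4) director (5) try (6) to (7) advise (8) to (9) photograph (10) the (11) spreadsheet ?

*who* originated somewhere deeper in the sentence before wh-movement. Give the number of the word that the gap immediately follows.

7

Before movement: The director did try to advise who to photograph the spreadsheet.
The filler 'who' is interpreted as the direct object of 'advise'. It moves to the left edge, and the trace sits right after 'advise':
Who did the director try to advise ___ to photograph the spreadsheet?
'advise' is word 7.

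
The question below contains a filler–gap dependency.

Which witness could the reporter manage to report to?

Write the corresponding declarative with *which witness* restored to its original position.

The filler 'which witness' is interpreted as the object of the preposition 'to'. Wh-movement fronts it, leaving a gap right after 'to':
Which witness could the reporter manage to report to ___?

The reporter could manage to report to which witness.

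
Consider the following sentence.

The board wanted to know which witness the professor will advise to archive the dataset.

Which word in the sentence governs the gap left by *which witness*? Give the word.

advise

Pre-movement form: The professor will advise which witness to archive the dataset.
'which witness' functions as the direct object of 'advise'. Wh-movement fronts it, leaving a gap right after 'advise':
The board wanted to know which witness the professor will advise ___ to archive the dataset.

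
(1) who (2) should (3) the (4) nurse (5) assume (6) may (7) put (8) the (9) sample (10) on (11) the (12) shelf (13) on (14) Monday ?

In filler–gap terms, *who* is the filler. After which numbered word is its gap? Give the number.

5

Pre-movement form: The nurse should assume who may put the sample on the shelf on Monday.
The filler 'who' is interpreted as the subject of the clause embedded under 'assume'. Fronting leaves a gap immediately after 'assume':
Who should the nurse assume ___ may put the sample on the shelf on Monday?
'assume' is word 5.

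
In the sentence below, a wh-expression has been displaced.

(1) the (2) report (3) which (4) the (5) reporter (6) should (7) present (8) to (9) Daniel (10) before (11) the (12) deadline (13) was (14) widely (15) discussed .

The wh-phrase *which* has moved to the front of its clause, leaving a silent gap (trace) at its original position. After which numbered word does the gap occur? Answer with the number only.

'which' functions as the direct object of 'present'. It moves to the left edge, and the trace sits right after 'present':
The report which the reporter should present ___ to Daniel before the deadline was widely discussed.
'present' is word 7.

7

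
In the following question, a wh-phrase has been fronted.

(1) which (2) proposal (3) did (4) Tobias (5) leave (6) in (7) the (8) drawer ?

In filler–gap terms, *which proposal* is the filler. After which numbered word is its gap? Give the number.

In situ: Tobias did leave which proposal in the drawer.
'which proposal' is the direct object of 'leave'. It moves to the left edge, and the trace sits right after 'leave':
Which proposal did Tobias leave ___ in the drawer?
'leave' is word 5.

5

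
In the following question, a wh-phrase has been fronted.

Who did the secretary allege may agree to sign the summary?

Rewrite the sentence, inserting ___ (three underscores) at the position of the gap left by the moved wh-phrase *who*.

Before movement: The secretary did allege who may agree to sign the summary.
'who' is the subject of the clause embedded under 'allege'. The gap is right after 'allege'.

Who did the secretary allege ___ may agree to sign the summary?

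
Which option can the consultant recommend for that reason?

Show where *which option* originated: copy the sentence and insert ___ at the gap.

Which option can the consultant recommend ___ for that reason?

Pre-movement form: The consultant can recommend which option for that reason.
'which option' is the direct object of 'recommend'. The gap is right after 'recommend'.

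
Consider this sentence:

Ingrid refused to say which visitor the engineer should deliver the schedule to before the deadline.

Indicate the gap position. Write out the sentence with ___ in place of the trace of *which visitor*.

Ingrid refused to say which visitor the engineer should deliver the schedule to ___ before the deadline.

In situ: The engineer should deliver the schedule to which visitor before the deadline.
'which visitor' functions as the object of the preposition 'to' (recipient of 'deliver'). The gap is right after 'to'.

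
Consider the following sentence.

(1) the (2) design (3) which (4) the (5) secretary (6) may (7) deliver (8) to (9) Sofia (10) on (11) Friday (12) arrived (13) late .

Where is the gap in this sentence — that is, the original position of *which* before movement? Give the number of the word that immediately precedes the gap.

The filler 'which' is interpreted as the direct object of 'deliver'. Wh-movement fronts it, leaving a gap right after 'deliver':
The design which the secretary may deliver ___ to Sofia on Friday arrived late.
'deliver' is word 7.

7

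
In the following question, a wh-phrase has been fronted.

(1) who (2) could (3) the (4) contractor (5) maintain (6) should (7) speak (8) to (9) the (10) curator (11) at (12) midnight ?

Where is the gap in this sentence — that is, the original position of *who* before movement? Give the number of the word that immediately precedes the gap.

5

Before movement: The contractor could maintain who should speak to the curator at midnight.
The filler 'who' is interpreted as the subject of the clause embedded under 'maintain'. Fronting leaves a gap immediately after 'maintain':
Who could the contractor maintain ___ should speak to the curator at midnight?
'maintain' is word 5.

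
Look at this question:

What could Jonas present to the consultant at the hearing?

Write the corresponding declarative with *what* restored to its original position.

Jonas could present what to the consultant at the hearing.

'what' is the direct object of 'present'. Fronting leaves a gap immediately after 'present':
What could Jonas present ___ to the consultant at the hearing?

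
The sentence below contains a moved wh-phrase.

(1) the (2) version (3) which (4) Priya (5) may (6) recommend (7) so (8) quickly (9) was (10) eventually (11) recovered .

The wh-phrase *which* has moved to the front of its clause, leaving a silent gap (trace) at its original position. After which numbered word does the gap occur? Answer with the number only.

6

'which' functions as the direct object of 'recommend'. Fronting leaves a gap immediately after 'recommend':
The version which Priya may recommend ___ so quickly was eventually recovered.
'recommend' is word 6.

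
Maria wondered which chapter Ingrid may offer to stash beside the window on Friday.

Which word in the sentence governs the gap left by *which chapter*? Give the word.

Underlying clause: Ingrid may offer to stash which chapter beside the window on Friday.
'which chapter' functions as the direct object of 'stash'. It moves to the left edge, and the trace sits right after 'stash':
Maria wondered which chapter Ingrid may offer to stash ___ beside the window on Friday.

stash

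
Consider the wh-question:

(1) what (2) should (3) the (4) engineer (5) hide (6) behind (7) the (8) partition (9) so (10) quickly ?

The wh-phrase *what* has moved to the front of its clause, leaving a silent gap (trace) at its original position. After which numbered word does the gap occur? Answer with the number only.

5

Pre-movement form: The engineer should hide what behind the partition so quickly.
'what' functions as the direct object of 'hide'. It moves to the left edge, and the trace sits right after 'hide':
What should the engineer hide ___ behind the partition so quickly?
'hide' is word 5.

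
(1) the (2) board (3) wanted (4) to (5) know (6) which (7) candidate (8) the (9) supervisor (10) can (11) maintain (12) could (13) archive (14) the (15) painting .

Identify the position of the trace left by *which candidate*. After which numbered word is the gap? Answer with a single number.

11

Underlying clause: The supervisor can maintain which candidate could archive the painting.
'which candidate' functions as the subject of the clause embedded under 'maintain'. Fronting leaves a gap immediately after 'maintain':
The board wanted to know which candidate the supervisor can maintain ___ could archive the painting.
'maintain' is word 11.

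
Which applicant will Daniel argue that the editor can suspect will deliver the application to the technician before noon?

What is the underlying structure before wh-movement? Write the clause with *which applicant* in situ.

'which applicant' functions as the subject of the clause embedded under 'suspect'. It moves to the left edge, and the trace sits right after 'suspect':
Which applicant will Daniel argue that the editor can suspect ___ will deliver the application to the technician before noon?

Daniel will argue that the editor can suspect which applicant will deliver the application to the technician before noon.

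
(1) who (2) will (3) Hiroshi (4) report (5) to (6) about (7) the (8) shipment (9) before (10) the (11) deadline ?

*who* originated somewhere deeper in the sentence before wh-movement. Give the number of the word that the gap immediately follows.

Underlying clause: Hiroshi will report to who about the shipment before the deadline.
The filler 'who' is interpreted as the object of the preposition 'to'. Fronting leaves a gap immediately after 'to':
Who will Hiroshi report to ___ about the shipment before the deadline?
'to' is word 5.

5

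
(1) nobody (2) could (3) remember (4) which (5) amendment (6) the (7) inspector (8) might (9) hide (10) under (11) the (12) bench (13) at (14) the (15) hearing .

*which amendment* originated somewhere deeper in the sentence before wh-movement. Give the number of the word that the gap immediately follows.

In situ: The inspector might hide which amendment under the bench at the hearing.
'which amendment' is the direct object of 'hide'. It moves to the left edge, and the trace sits right after 'hide':
Nobody could remember which amendment the inspector might hide ___ under the bench at the hearing.
'hide' is word 9.

9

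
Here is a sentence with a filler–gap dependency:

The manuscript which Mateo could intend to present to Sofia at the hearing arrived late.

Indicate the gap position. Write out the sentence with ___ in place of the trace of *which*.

The filler 'which' is interpreted as the direct object of 'present'. The gap is right after 'present'.

The manuscript which Mateo could intend to present ___ to Sofia at the hearing arrived late.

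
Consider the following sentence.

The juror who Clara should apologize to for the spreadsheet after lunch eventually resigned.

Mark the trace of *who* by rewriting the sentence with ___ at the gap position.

The juror who Clara should apologize to ___ for the spreadsheet after lunch eventually resigned.

'who' functions as the object of the preposition 'to'. The gap is right after 'to'.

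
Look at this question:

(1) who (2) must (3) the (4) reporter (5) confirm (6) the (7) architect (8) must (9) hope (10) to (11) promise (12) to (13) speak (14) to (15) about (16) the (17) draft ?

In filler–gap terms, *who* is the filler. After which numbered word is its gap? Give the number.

14

Pre-movement form: The reporter must confirm the architect must hope to promise to speak to who about the draft.
The filler 'who' is interpreted as the object of the preposition 'to'. Fronting leaves a gap immediately after 'to':
Who must the reporter confirm the architect must hope to promise to speak to ___ about the draft?
'to' is word 14.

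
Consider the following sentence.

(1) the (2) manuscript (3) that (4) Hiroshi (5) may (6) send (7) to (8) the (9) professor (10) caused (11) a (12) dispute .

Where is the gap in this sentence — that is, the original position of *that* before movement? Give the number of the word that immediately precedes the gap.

'that' functions as the direct object of 'send'. It moves to the left edge, and the trace sits right after 'send':
The manuscript that Hiroshi may send ___ to the professor caused a dispute.
'send' is word 6.

6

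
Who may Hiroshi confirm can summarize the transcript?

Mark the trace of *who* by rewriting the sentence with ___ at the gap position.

Who may Hiroshi confirm ___ can summarize the transcript?

Underlying clause: Hiroshi may confirm who can summarize the transcript.
The filler 'who' is interpreted as the subject of the clause embedded under 'confirm'. The gap is right after 'confirm'.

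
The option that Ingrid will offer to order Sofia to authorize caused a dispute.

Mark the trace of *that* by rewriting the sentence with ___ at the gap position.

The option that Ingrid will offer to order Sofia to authorize ___ caused a dispute.

'that' functions as the direct object of 'authorize'. The gap is right after 'authorize'.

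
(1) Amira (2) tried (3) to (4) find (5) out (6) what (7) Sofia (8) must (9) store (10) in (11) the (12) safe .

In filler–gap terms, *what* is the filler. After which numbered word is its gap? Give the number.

In situ: Sofia must store what in the safe.
The filler 'what' is interpreted as the direct object of 'store'. Wh-movement fronts it, leaving a gap right after 'store':
Amira tried to find out what Sofia must store ___ in the safe.
'store' is word 9.

9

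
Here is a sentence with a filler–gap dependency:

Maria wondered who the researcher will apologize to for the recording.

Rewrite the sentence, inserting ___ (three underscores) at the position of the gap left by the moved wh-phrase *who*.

Before movement: The researcher will apologize to who for the recording.
'who' is the object of the preposition 'to'. The gap is right after 'to'.

Maria wondered who the researcher will apologize to ___ for the recording.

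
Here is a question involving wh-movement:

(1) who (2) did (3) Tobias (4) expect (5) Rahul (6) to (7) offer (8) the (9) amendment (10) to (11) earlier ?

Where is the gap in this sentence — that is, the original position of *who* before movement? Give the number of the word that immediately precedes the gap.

10

Pre-movement form: Tobias did expect Rahul to offer the amendment to who earlier.
'who' is the object of the preposition 'to' (recipient of 'offer'). Wh-movement fronts it, leaving a gap right after 'to':
Who did Tobias expect Rahul to offer the amendment to ___ earlier?
'to' is word 10.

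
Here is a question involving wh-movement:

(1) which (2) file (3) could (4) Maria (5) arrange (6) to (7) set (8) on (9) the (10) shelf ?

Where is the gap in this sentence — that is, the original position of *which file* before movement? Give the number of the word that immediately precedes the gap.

7

Underlying clause: Maria could arrange to set which file on the shelf.
The filler 'which file' is interpreted as the direct object of 'set'. Fronting leaves a gap immediately after 'set':
Which file could Maria arrange to set ___ on the shelf?
'set' is word 7.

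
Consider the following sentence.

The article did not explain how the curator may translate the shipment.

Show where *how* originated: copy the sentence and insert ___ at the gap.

Before movement: The curator may translate the shipment how.
'how' is the manner adjunct. The gap is right after 'shipment'.

The article did not explain how the curator may translate the shipment ___.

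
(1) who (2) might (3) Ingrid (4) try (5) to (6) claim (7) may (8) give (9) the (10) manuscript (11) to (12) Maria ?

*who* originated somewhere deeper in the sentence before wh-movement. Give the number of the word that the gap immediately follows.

6

In situ: Ingrid might try to claim who may give the manuscript to Maria.
'who' functions as the subject of the clause embedded under 'claim'. Fronting leaves a gap immediately after 'claim':
Who might Ingrid try to claim ___ may give the manuscript to Maria?
'claim' is word 6.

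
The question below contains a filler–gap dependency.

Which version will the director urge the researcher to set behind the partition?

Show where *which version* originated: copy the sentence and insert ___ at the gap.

Underlying clause: The director will urge the researcher to set which version behind the partition.
The filler 'which version' is interpreted as the direct object of 'set'. The gap is right after 'set'.

Which version will the director urge the researcher to set ___ behind the partition?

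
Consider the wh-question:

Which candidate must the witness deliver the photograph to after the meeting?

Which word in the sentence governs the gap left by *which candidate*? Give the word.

Pre-movement form: The witness must deliver the photograph to which candidate after the meeting.
'which candidate' is the object of the preposition 'to' (recipient of 'deliver'). Fronting leaves a gap immediately after 'to':
Which candidate must the witness deliver the photograph to ___ after the meeting?

to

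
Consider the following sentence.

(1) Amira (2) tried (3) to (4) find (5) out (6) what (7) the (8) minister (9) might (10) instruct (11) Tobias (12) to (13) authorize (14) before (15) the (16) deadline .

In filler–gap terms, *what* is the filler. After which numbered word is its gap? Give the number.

13

In situ: The minister might instruct Tobias to authorize what before the deadline.
'what' is the direct object of 'authorize'. It moves to the left edge, and the trace sits right after 'authorize':
Amira tried to find out what the minister might instruct Tobias to authorize ___ before the deadline.
'authorize' is word 13.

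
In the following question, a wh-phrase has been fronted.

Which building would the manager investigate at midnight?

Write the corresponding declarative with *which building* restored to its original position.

'which building' functions as the direct object of 'investigate'. It moves to the left edge, and the trace sits right after 'investigate':
Which building would the manager investigate ___ at midnight?

The manager would investigate which building at midnight.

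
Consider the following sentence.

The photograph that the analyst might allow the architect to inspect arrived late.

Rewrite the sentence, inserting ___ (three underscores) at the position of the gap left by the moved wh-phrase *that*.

The filler 'that' is interpreted as the direct object of 'inspect'. The gap is right after 'inspect'.

The photograph that the analyst might allow the architect to inspect ___ arrived late.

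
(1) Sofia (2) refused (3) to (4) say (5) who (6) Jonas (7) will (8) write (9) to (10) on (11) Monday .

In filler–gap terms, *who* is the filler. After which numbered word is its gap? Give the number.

In situ: Jonas will write to who on Monday.
'who' is the object of the preposition 'to'. Fronting leaves a gap immediately after 'to':
Sofia refused to say who Jonas will write to ___ on Monday.
'to' is word 9.

9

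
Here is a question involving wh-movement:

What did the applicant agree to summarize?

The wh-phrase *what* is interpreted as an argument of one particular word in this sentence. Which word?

summarize

Pre-movement form: The applicant did agree to summarize what.
The filler 'what' is interpreted as the direct object of 'summarize'. It moves to the left edge, and the trace sits right after 'summarize':
What did the applicant agree to summarize ___?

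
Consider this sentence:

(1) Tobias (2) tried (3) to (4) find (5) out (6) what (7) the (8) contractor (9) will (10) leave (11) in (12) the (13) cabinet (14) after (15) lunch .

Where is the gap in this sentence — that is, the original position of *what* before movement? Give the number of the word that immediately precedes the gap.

Before movement: The contractor will leave what in the cabinet after lunch.
The filler 'what' is interpreted as the direct object of 'leave'. It moves to the left edge, and the trace sits right after 'leave':
Tobias tried to find out what the contractor will leave ___ in the cabinet after lunch.
'leave' is word 10.

10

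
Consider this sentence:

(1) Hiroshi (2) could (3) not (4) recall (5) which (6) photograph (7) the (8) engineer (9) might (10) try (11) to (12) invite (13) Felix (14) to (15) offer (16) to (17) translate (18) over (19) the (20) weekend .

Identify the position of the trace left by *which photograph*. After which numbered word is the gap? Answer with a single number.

17

Pre-movement form: The engineer might try to invite Felix to offer to translate which photograph over the weekend.
The filler 'which photograph' is interpreted as the direct object of 'translate'. Fronting leaves a gap immediately after 'translate':
Hiroshi could not recall which photograph the engineer might try to invite Felix to offer to translate ___ over the weekend.
'translate' is word 17.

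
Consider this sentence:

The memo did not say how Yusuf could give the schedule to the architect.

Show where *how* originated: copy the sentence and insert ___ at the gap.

The memo did not say how Yusuf could give the schedule to the architect ___.

Underlying clause: Yusuf could give the schedule to the architect how.
The filler 'how' is interpreted as the manner adjunct. The gap is right after 'architect'.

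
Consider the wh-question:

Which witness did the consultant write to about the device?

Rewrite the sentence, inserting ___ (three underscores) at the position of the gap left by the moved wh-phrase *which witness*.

In situ: The consultant did write to which witness about the device.
'which witness' functions as the object of the preposition 'to'. The gap is right after 'to'.

Which witness did the consultant write to ___ about the device?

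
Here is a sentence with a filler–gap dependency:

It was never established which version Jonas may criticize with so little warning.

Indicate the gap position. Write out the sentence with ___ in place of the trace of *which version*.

Before movement: Jonas may criticize which version with so little warning.
'which version' functions as the direct object of 'criticize'. The gap is right after 'criticize'.

It was never established which version Jonas may criticize ___ with so little warning.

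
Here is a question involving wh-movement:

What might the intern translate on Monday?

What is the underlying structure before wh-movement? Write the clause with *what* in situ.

'what' is the direct object of 'translate'. It moves to the left edge, and the trace sits right after 'translate':
What might the intern translate ___ on Monday?

The intern might translate what on Monday.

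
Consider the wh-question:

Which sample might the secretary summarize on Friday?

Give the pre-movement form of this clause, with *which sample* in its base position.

The filler 'which sample' is interpreted as the direct object of 'summarize'. Fronting leaves a gap immediately after 'summarize':
Which sample might the secretary summarize ___ on Friday?

The secretary might summarize which sample on Friday.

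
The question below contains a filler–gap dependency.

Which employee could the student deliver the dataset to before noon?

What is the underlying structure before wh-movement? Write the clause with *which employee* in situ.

The student could deliver the dataset to which employee before noon.

'which employee' is the object of the preposition 'to' (recipient of 'deliver'). Fronting leaves a gap immediately after 'to':
Which employee could the student deliver the dataset to ___ before noon?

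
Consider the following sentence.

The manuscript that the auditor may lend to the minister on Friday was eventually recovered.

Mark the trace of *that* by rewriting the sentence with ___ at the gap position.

The filler 'that' is interpreted as the direct object of 'lend'. The gap is right after 'lend'.

The manuscript that the auditor may lend ___ to the minister on Friday was eventually recovered.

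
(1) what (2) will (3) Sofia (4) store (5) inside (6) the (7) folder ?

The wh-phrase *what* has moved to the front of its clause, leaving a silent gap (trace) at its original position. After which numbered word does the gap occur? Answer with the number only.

Underlying clause: Sofia will store what inside the folder.
'what' is the direct object of 'store'. It moves to the left edge, and the trace sits right after 'store':
What will Sofia store ___ inside the folder?
'store' is word 4.

4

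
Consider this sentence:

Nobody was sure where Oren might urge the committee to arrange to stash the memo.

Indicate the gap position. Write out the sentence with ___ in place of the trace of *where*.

In situ: Oren might urge the committee to arrange to stash the memo where.
The filler 'where' is interpreted as the locative complement of 'stash'. The gap is right after 'memo'.

Nobody was sure where Oren might urge the committee to arrange to stash the memo ___.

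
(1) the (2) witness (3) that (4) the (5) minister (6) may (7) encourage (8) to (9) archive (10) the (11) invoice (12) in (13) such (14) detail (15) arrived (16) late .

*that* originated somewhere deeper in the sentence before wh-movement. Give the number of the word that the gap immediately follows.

7

'that' is the direct object of 'encourage'. It moves to the left edge, and the trace sits right after 'encourage':
The witness that the minister may encourage ___ to archive the invoice in such detail arrived late.
'encourage' is word 7.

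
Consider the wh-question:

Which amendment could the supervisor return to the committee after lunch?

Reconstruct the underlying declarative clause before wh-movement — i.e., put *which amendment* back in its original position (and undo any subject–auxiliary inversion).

'which amendment' is the direct object of 'return'. It moves to the left edge, and the trace sits right after 'return':
Which amendment could the supervisor return ___ to the committee after lunch?

The supervisor could return which amendment to the committee after lunch.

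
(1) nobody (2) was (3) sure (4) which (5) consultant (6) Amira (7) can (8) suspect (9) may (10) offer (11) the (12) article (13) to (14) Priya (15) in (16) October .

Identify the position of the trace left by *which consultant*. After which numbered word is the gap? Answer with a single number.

Underlying clause: Amira can suspect which consultant may offer the article to Priya in October.
The filler 'which consultant' is interpreted as the subject of the clause embedded under 'suspect'. Fronting leaves a gap immediately after 'suspect':
Nobody was sure which consultant Amira can suspect ___ may offer the article to Priya in October.
'suspect' is word 8.

8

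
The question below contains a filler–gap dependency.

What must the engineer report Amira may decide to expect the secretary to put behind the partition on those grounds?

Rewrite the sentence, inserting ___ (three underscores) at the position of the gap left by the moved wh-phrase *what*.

What must the engineer report Amira may decide to expect the secretary to put ___ behind the partition on those grounds?

Before movement: The engineer must report Amira may decide to expect the secretary to put what behind the partition on those grounds.
'what' functions as the direct object of 'put'. The gap is right after 'put'.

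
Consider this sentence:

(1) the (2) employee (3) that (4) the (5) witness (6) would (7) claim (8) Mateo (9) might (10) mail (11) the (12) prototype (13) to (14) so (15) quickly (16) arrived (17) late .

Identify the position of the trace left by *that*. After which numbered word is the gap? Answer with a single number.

The filler 'that' is interpreted as the object of the preposition 'to' (recipient of 'mail'). Wh-movement fronts it, leaving a gap right after 'to':
The employee that the witness would claim Mateo might mail the prototype to ___ so quickly arrived late.
'to' is word 13.

13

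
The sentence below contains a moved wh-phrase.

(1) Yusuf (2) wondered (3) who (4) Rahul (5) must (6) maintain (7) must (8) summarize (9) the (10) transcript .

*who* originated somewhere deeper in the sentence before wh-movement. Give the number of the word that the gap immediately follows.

6

Before movement: Rahul must maintain who must summarize the transcript.
The filler 'who' is interpreted as the subject of the clause embedded under 'maintain'. Fronting leaves a gap immediately after 'maintain':
Yusuf wondered who Rahul must maintain ___ must summarize the transcript.
'maintain' is word 6.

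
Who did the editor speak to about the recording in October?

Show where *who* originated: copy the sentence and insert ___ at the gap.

Who did the editor speak to ___ about the recording in October?

Underlying clause: The editor did speak to who about the recording in October.
'who' is the object of the preposition 'to'. The gap is right after 'to'.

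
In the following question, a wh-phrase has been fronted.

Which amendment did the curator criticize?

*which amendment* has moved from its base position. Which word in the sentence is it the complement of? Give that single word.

criticize

Before movement: The curator did criticize which amendment.
The filler 'which amendment' is interpreted as the direct object of 'criticize'. Wh-movement fronts it, leaving a gap right after 'criticize':
Which amendment did the curator criticize ___?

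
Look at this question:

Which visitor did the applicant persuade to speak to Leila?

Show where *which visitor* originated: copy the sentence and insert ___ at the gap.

Underlying clause: The applicant did persuade which visitor to speak to Leila.
The filler 'which visitor' is interpreted as the direct object of 'persuade'. The gap is right after 'persuade'.

Which visitor did the applicant persuade ___ to speak to Leila?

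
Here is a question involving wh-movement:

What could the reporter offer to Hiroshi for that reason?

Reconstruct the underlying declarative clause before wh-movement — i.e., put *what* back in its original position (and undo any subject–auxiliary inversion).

The reporter could offer what to Hiroshi for that reason.

The filler 'what' is interpreted as the direct object of 'offer'. Wh-movement fronts it, leaving a gap right after 'offer':
What could the reporter offer ___ to Hiroshi for that reason?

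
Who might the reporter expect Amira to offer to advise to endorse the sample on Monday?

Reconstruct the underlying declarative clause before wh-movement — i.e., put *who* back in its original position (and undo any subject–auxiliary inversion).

The filler 'who' is interpreted as the direct object of 'advise'. It moves to the left edge, and the trace sits right after 'advise':
Who might the reporter expect Amira to offer to advise ___ to endorse the sample on Monday?

The reporter might expect Amira to offer to advise who to endorse the sample on Monday.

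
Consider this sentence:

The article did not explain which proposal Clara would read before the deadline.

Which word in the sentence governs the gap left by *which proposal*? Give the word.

Underlying clause: Clara would read which proposal before the deadline.
'which proposal' functions as the direct object of 'read'. Fronting leaves a gap immediately after 'read':
The article did not explain which proposal Clara would read ___ before the deadline.

read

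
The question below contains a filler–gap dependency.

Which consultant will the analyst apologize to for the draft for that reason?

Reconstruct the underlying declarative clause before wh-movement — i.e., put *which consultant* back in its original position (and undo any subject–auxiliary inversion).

The analyst will apologize to which consultant for the draft for that reason.

The filler 'which consultant' is interpreted as the object of the preposition 'to'. Wh-movement fronts it, leaving a gap right after 'to':
Which consultant will the analyst apologize to ___ for the draft for that reason?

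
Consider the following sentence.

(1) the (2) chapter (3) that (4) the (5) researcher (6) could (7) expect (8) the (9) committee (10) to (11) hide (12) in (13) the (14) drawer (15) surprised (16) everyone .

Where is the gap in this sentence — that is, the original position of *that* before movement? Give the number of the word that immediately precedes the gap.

11

'that' is the direct object of 'hide'. Fronting leaves a gap immediately after 'hide':
The chapter that the researcher could expect the committee to hide ___ in the drawer surprised everyone.
'hide' is word 11.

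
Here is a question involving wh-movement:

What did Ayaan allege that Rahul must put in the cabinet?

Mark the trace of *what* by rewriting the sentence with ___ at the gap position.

Before movement: Ayaan did allege that Rahul must put what in the cabinet.
The filler 'what' is interpreted as the direct object of 'put'. The gap is right after 'put'.

What did Ayaan allege that Rahul must put ___ in the cabinet?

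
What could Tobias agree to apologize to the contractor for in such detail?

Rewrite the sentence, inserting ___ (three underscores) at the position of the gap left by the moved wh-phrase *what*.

Underlying clause: Tobias could agree to apologize to the contractor for what in such detail.
The filler 'what' is interpreted as the object of the preposition 'for'. The gap is right after 'for'.

What could Tobias agree to apologize to the contractor for ___ in such detail?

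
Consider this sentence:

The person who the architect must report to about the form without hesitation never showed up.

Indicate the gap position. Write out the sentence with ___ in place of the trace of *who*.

The person who the architect must report to ___ about the form without hesitation never showed up.

'who' is the object of the preposition 'to'. The gap is right after 'to'.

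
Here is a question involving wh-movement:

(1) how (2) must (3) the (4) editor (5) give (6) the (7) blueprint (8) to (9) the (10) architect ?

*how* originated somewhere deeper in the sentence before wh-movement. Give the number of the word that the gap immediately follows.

In situ: The editor must give the blueprint to the architect how.
The filler 'how' is interpreted as the manner adjunct. Wh-movement fronts it, leaving a gap right after 'architect':
How must the editor give the blueprint to the architect ___?
'architect' is word 10.

10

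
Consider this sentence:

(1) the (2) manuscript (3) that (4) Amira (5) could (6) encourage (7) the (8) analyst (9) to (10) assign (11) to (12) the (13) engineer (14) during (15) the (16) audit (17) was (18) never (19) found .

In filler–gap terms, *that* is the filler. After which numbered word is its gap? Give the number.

10

'that' is the direct object of 'assign'. Fronting leaves a gap immediately after 'assign':
The manuscript that Amira could encourage the analyst to assign ___ to the engineer during the audit was never found.
'assign' is word 10.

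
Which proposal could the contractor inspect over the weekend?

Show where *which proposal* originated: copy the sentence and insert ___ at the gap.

Which proposal could the contractor inspect ___ over the weekend?

In situ: The contractor could inspect which proposal over the weekend.
'which proposal' functions as the direct object of 'inspect'. The gap is right after 'inspect'.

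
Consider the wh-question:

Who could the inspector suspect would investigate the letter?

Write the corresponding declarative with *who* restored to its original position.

The inspector could suspect who would investigate the letter.

The filler 'who' is interpreted as the subject of the clause embedded under 'suspect'. Fronting leaves a gap immediately after 'suspect':
Who could the inspector suspect ___ would investigate the letter?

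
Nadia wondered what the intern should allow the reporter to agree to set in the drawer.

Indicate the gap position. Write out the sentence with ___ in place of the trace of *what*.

Pre-movement form: The intern should allow the reporter to agree to set what in the drawer.
'what' functions as the direct object of 'set'. The gap is right after 'set'.

Nadia wondered what the intern should allow the reporter to agree to set ___ in the drawer.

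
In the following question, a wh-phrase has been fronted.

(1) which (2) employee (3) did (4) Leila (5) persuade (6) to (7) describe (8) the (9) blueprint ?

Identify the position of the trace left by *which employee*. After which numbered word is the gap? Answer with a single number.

Underlying clause: Leila did persuade which employee to describe the blueprint.
The filler 'which employee' is interpreted as the direct object of 'persuade'. It moves to the left edge, and the trace sits right after 'persuade':
Which employee did Leila persuade ___ to describe the blueprint?
'persuade' is word 5.

5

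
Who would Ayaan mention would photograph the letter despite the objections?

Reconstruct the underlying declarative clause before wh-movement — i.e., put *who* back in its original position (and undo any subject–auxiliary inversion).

'who' functions as the subject of the clause embedded under 'mention'. Fronting leaves a gap immediately after 'mention':
Who would Ayaan mention ___ would photograph the letter despite the objections?

Ayaan would mention who would photograph the letter despite the objections.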